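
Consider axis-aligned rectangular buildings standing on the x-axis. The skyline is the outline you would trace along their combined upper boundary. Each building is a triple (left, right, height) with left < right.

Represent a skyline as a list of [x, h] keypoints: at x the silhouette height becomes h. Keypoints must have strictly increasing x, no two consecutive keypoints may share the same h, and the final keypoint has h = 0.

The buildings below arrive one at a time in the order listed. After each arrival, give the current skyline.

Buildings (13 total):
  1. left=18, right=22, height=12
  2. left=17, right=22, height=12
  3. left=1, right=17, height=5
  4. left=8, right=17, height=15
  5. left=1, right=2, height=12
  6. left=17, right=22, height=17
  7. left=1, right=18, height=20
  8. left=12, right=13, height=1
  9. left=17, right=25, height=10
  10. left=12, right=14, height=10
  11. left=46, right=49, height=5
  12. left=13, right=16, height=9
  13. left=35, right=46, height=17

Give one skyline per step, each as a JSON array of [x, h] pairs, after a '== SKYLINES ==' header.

== SKYLINES ==
[[18,12],[22,0]]
[[17,12],[22,0]]
[[1,5],[17,12],[22,0]]
[[1,5],[8,15],[17,12],[22,0]]
[[1,12],[2,5],[8,15],[17,12],[22,0]]
[[1,12],[2,5],[8,15],[17,17],[22,0]]
[[1,20],[18,17],[22,0]]
[[1,20],[18,17],[22,0]]
[[1,20],[18,17],[22,10],[25,0]]
[[1,20],[18,17],[22,10],[25,0]]
[[1,20],[18,17],[22,10],[25,0],[46,5],[49,0]]
[[1,20],[18,17],[22,10],[25,0],[46,5],[49,0]]
[[1,20],[18,17],[22,10],[25,0],[35,17],[46,5],[49,0]]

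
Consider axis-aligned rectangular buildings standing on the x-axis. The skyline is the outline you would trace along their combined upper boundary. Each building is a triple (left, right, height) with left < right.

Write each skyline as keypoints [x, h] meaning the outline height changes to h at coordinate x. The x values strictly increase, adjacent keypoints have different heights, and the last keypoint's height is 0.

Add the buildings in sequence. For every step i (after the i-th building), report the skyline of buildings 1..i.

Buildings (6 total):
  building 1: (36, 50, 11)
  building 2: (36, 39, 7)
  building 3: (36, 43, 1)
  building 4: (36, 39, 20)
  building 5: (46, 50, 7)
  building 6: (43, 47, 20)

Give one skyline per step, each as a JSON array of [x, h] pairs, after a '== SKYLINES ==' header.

== SKYLINES ==
[[36,11],[50,0]]
[[36,11],[50,0]]
[[36,11],[50,0]]
[[36,20],[39,11],[50,0]]
[[36,20],[39,11],[50,0]]
[[36,20],[39,11],[43,20],[47,11],[50,0]]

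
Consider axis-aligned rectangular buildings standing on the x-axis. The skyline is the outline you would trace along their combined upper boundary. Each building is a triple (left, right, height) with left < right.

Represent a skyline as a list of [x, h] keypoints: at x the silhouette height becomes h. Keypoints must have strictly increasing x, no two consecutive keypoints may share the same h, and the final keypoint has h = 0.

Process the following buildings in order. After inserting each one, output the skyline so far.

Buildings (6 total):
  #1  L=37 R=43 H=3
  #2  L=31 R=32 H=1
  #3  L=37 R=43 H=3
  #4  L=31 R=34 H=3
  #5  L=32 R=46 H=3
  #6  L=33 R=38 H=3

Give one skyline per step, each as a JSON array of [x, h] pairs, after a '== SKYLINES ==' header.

== SKYLINES ==
[[37,3],[43,0]]
[[31,1],[32,0],[37,3],[43,0]]
[[31,1],[32,0],[37,3],[43,0]]
[[31,3],[34,0],[37,3],[43,0]]
[[31,3],[46,0]]
[[31,3],[46,0]]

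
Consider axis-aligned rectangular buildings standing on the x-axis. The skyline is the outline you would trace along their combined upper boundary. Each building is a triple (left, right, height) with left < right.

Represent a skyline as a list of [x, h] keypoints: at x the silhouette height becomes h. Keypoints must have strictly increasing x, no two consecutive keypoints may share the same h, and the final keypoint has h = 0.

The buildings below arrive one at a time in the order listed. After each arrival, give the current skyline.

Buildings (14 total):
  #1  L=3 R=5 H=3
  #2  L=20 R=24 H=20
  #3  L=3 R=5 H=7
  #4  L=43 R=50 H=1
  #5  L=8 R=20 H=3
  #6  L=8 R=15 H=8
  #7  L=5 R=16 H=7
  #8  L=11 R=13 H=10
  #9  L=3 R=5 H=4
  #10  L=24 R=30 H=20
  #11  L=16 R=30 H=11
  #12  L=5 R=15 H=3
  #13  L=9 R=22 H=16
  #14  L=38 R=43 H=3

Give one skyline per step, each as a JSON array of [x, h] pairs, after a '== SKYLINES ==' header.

== SKYLINES ==
[[3,3],[5,0]]
[[3,3],[5,0],[20,20],[24,0]]
[[3,7],[5,0],[20,20],[24,0]]
[[3,7],[5,0],[20,20],[24,0],[43,1],[50,0]]
[[3,7],[5,0],[8,3],[20,20],[24,0],[43,1],[50,0]]
[[3,7],[5,0],[8,8],[15,3],[20,20],[24,0],[43,1],[50,0]]
[[3,7],[8,8],[15,7],[16,3],[20,20],[24,0],[43,1],[50,0]]
[[3,7],[8,8],[11,10],[13,8],[15,7],[16,3],[20,20],[24,0],[43,1],[50,0]]
[[3,7],[8,8],[11,10],[13,8],[15,7],[16,3],[20,20],[24,0],[43,1],[50,0]]
[[3,7],[8,8],[11,10],[13,8],[15,7],[16,3],[20,20],[30,0],[43,1],[50,0]]
[[3,7],[8,8],[11,10],[13,8],[15,7],[16,11],[20,20],[30,0],[43,1],[50,0]]
[[3,7],[8,8],[11,10],[13,8],[15,7],[16,11],[20,20],[30,0],[43,1],[50,0]]
[[3,7],[8,8],[9,16],[20,20],[30,0],[43,1],[50,0]]
[[3,7],[8,8],[9,16],[20,20],[30,0],[38,3],[43,1],[50,0]]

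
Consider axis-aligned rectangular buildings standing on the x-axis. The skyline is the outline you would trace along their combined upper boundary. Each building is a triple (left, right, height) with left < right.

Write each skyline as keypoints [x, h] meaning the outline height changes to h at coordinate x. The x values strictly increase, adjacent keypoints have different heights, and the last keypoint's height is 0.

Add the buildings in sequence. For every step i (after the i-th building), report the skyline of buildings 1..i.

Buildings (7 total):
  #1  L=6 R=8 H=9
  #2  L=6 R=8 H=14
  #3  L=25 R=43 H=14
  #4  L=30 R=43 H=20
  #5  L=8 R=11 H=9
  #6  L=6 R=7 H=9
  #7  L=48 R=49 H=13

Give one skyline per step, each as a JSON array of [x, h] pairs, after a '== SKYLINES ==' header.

== SKYLINES ==
[[6,9],[8,0]]
[[6,14],[8,0]]
[[6,14],[8,0],[25,14],[43,0]]
[[6,14],[8,0],[25,14],[30,20],[43,0]]
[[6,14],[8,9],[11,0],[25,14],[30,20],[43,0]]
[[6,14],[8,9],[11,0],[25,14],[30,20],[43,0]]
[[6,14],[8,9],[11,0],[25,14],[30,20],[43,0],[48,13],[49,0]]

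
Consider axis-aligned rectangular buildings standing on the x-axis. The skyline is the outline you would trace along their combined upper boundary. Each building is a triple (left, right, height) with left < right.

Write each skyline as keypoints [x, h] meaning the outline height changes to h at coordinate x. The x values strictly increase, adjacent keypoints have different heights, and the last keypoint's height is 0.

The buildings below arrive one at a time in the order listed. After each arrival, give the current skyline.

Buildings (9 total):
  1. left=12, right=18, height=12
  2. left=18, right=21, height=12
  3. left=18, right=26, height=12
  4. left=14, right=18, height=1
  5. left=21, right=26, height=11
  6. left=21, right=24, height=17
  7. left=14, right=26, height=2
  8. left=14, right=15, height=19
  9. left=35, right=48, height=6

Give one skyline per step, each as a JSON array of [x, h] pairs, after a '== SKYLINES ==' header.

== SKYLINES ==
[[12,12],[18,0]]
[[12,12],[21,0]]
[[12,12],[26,0]]
[[12,12],[26,0]]
[[12,12],[26,0]]
[[12,12],[21,17],[24,12],[26,0]]
[[12,12],[21,17],[24,12],[26,0]]
[[12,12],[14,19],[15,12],[21,17],[24,12],[26,0]]
[[12,12],[14,19],[15,12],[21,17],[24,12],[26,0],[35,6],[48,0]]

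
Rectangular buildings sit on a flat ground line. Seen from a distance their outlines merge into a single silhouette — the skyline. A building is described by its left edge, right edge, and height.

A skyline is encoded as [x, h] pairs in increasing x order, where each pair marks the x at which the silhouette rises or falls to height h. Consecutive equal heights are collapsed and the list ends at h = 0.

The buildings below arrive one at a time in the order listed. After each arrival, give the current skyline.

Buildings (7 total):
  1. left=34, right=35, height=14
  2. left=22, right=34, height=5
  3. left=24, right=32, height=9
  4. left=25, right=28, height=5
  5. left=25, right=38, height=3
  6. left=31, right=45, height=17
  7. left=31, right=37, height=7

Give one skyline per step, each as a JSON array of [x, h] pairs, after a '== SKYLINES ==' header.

== SKYLINES ==
[[34,14],[35,0]]
[[22,5],[34,14],[35,0]]
[[22,5],[24,9],[32,5],[34,14],[35,0]]
[[22,5],[24,9],[32,5],[34,14],[35,0]]
[[22,5],[24,9],[32,5],[34,14],[35,3],[38,0]]
[[22,5],[24,9],[31,17],[45,0]]
[[22,5],[24,9],[31,17],[45,0]]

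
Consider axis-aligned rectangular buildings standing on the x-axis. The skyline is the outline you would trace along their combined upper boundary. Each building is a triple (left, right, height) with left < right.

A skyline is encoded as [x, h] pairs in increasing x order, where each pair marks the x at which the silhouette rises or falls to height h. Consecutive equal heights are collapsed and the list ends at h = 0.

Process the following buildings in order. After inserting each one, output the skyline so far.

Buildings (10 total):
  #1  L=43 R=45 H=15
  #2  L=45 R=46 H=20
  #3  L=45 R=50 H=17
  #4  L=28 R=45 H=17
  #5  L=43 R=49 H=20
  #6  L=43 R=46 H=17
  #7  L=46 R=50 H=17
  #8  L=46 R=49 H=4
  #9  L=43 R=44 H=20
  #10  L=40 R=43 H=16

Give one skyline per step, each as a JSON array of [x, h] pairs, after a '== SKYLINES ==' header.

== SKYLINES ==
[[43,15],[45,0]]
[[43,15],[45,20],[46,0]]
[[43,15],[45,20],[46,17],[50,0]]
[[28,17],[45,20],[46,17],[50,0]]
[[28,17],[43,20],[49,17],[50,0]]
[[28,17],[43,20],[49,17],[50,0]]
[[28,17],[43,20],[49,17],[50,0]]
[[28,17],[43,20],[49,17],[50,0]]
[[28,17],[43,20],[49,17],[50,0]]
[[28,17],[43,20],[49,17],[50,0]]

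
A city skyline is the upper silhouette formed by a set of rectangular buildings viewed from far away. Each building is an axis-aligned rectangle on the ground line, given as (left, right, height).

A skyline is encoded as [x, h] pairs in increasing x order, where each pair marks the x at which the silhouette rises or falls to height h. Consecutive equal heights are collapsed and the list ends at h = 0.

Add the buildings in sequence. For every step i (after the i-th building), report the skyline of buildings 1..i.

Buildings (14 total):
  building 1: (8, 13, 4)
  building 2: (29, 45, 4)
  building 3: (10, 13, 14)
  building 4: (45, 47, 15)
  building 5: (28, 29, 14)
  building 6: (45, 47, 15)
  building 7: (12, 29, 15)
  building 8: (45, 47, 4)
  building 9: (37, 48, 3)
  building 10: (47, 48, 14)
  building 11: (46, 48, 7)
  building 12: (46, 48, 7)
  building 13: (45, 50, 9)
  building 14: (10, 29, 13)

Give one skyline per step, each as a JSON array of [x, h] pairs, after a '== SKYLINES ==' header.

== SKYLINES ==
[[8,4],[13,0]]
[[8,4],[13,0],[29,4],[45,0]]
[[8,4],[10,14],[13,0],[29,4],[45,0]]
[[8,4],[10,14],[13,0],[29,4],[45,15],[47,0]]
[[8,4],[10,14],[13,0],[28,14],[29,4],[45,15],[47,0]]
[[8,4],[10,14],[13,0],[28,14],[29,4],[45,15],[47,0]]
[[8,4],[10,14],[12,15],[29,4],[45,15],[47,0]]
[[8,4],[10,14],[12,15],[29,4],[45,15],[47,0]]
[[8,4],[10,14],[12,15],[29,4],[45,15],[47,3],[48,0]]
[[8,4],[10,14],[12,15],[29,4],[45,15],[47,14],[48,0]]
[[8,4],[10,14],[12,15],[29,4],[45,15],[47,14],[48,0]]
[[8,4],[10,14],[12,15],[29,4],[45,15],[47,14],[48,0]]
[[8,4],[10,14],[12,15],[29,4],[45,15],[47,14],[48,9],[50,0]]
[[8,4],[10,14],[12,15],[29,4],[45,15],[47,14],[48,9],[50,0]]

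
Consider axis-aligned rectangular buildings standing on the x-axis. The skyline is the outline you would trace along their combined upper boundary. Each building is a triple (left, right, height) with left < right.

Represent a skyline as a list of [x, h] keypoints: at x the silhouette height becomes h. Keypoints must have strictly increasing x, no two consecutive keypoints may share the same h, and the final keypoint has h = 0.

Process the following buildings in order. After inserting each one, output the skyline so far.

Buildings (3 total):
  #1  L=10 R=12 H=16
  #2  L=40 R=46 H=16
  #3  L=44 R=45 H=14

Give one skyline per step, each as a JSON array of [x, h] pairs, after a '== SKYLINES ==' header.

== SKYLINES ==
[[10,16],[12,0]]
[[10,16],[12,0],[40,16],[46,0]]
[[10,16],[12,0],[40,16],[46,0]]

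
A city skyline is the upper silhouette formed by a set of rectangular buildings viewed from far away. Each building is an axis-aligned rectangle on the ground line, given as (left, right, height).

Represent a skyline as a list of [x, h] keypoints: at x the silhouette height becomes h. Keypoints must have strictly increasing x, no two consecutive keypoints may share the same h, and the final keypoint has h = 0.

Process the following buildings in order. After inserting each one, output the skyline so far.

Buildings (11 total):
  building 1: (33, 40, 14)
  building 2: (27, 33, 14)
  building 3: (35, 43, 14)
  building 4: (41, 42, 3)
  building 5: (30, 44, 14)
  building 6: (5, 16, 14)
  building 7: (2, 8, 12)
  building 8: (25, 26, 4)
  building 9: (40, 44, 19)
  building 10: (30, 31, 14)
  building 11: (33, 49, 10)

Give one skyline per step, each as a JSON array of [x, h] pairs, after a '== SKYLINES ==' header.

== SKYLINES ==
[[33,14],[40,0]]
[[27,14],[40,0]]
[[27,14],[43,0]]
[[27,14],[43,0]]
[[27,14],[44,0]]
[[5,14],[16,0],[27,14],[44,0]]
[[2,12],[5,14],[16,0],[27,14],[44,0]]
[[2,12],[5,14],[16,0],[25,4],[26,0],[27,14],[44,0]]
[[2,12],[5,14],[16,0],[25,4],[26,0],[27,14],[40,19],[44,0]]
[[2,12],[5,14],[16,0],[25,4],[26,0],[27,14],[40,19],[44,0]]
[[2,12],[5,14],[16,0],[25,4],[26,0],[27,14],[40,19],[44,10],[49,0]]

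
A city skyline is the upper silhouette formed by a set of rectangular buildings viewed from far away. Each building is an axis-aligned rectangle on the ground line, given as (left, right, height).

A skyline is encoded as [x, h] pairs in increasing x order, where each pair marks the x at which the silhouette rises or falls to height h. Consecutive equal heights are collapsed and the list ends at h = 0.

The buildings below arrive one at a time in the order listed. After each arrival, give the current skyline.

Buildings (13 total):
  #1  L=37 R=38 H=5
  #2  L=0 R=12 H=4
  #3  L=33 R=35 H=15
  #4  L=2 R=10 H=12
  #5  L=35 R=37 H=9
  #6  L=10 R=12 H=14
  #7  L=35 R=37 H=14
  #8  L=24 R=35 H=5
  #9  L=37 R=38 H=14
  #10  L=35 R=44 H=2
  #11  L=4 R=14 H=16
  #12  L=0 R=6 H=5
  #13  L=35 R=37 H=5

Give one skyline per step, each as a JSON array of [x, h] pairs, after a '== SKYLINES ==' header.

== SKYLINES ==
[[37,5],[38,0]]
[[0,4],[12,0],[37,5],[38,0]]
[[0,4],[12,0],[33,15],[35,0],[37,5],[38,0]]
[[0,4],[2,12],[10,4],[12,0],[33,15],[35,0],[37,5],[38,0]]
[[0,4],[2,12],[10,4],[12,0],[33,15],[35,9],[37,5],[38,0]]
[[0,4],[2,12],[10,14],[12,0],[33,15],[35,9],[37,5],[38,0]]
[[0,4],[2,12],[10,14],[12,0],[33,15],[35,14],[37,5],[38,0]]
[[0,4],[2,12],[10,14],[12,0],[24,5],[33,15],[35,14],[37,5],[38,0]]
[[0,4],[2,12],[10,14],[12,0],[24,5],[33,15],[35,14],[38,0]]
[[0,4],[2,12],[10,14],[12,0],[24,5],[33,15],[35,14],[38,2],[44,0]]
[[0,4],[2,12],[4,16],[14,0],[24,5],[33,15],[35,14],[38,2],[44,0]]
[[0,5],[2,12],[4,16],[14,0],[24,5],[33,15],[35,14],[38,2],[44,0]]
[[0,5],[2,12],[4,16],[14,0],[24,5],[33,15],[35,14],[38,2],[44,0]]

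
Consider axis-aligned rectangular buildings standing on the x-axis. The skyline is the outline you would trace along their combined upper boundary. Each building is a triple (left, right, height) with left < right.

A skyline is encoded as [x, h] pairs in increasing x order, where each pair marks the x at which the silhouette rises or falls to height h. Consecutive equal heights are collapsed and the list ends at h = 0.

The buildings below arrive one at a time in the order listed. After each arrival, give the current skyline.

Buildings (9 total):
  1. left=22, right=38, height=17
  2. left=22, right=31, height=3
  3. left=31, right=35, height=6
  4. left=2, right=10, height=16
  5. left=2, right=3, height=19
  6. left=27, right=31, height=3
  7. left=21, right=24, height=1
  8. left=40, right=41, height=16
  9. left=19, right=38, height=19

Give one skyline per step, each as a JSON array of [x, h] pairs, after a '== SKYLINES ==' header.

== SKYLINES ==
[[22,17],[38,0]]
[[22,17],[38,0]]
[[22,17],[38,0]]
[[2,16],[10,0],[22,17],[38,0]]
[[2,19],[3,16],[10,0],[22,17],[38,0]]
[[2,19],[3,16],[10,0],[22,17],[38,0]]
[[2,19],[3,16],[10,0],[21,1],[22,17],[38,0]]
[[2,19],[3,16],[10,0],[21,1],[22,17],[38,0],[40,16],[41,0]]
[[2,19],[3,16],[10,0],[19,19],[38,0],[40,16],[41,0]]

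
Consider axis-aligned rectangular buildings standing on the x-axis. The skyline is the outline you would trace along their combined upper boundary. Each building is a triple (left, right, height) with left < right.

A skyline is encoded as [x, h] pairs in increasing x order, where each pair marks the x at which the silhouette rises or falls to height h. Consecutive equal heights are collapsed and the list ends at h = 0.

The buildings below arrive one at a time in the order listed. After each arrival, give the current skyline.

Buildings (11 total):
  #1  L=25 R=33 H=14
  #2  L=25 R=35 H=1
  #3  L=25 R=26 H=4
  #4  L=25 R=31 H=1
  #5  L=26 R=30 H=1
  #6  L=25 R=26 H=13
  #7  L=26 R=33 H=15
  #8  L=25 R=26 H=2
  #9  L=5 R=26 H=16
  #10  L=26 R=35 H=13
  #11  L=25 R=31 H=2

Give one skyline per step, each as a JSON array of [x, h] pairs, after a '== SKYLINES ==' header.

== SKYLINES ==
[[25,14],[33,0]]
[[25,14],[33,1],[35,0]]
[[25,14],[33,1],[35,0]]
[[25,14],[33,1],[35,0]]
[[25,14],[33,1],[35,0]]
[[25,14],[33,1],[35,0]]
[[25,14],[26,15],[33,1],[35,0]]
[[25,14],[26,15],[33,1],[35,0]]
[[5,16],[26,15],[33,1],[35,0]]
[[5,16],[26,15],[33,13],[35,0]]
[[5,16],[26,15],[33,13],[35,0]]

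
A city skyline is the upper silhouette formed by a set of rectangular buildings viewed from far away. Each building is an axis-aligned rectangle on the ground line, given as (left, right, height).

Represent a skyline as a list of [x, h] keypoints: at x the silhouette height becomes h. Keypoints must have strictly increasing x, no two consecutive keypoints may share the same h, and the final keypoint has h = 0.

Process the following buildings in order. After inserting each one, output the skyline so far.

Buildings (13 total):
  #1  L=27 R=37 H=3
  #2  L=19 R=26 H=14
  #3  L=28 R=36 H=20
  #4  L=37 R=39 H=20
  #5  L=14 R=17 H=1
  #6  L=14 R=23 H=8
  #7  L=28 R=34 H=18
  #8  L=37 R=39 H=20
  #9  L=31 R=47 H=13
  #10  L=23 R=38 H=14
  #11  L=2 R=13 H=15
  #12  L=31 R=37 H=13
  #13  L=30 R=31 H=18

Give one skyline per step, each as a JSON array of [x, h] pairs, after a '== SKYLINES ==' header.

== SKYLINES ==
[[27,3],[37,0]]
[[19,14],[26,0],[27,3],[37,0]]
[[19,14],[26,0],[27,3],[28,20],[36,3],[37,0]]
[[19,14],[26,0],[27,3],[28,20],[36,3],[37,20],[39,0]]
[[14,1],[17,0],[19,14],[26,0],[27,3],[28,20],[36,3],[37,20],[39,0]]
[[14,8],[19,14],[26,0],[27,3],[28,20],[36,3],[37,20],[39,0]]
[[14,8],[19,14],[26,0],[27,3],[28,20],[36,3],[37,20],[39,0]]
[[14,8],[19,14],[26,0],[27,3],[28,20],[36,3],[37,20],[39,0]]
[[14,8],[19,14],[26,0],[27,3],[28,20],[36,13],[37,20],[39,13],[47,0]]
[[14,8],[19,14],[28,20],[36,14],[37,20],[39,13],[47,0]]
[[2,15],[13,0],[14,8],[19,14],[28,20],[36,14],[37,20],[39,13],[47,0]]
[[2,15],[13,0],[14,8],[19,14],[28,20],[36,14],[37,20],[39,13],[47,0]]
[[2,15],[13,0],[14,8],[19,14],[28,20],[36,14],[37,20],[39,13],[47,0]]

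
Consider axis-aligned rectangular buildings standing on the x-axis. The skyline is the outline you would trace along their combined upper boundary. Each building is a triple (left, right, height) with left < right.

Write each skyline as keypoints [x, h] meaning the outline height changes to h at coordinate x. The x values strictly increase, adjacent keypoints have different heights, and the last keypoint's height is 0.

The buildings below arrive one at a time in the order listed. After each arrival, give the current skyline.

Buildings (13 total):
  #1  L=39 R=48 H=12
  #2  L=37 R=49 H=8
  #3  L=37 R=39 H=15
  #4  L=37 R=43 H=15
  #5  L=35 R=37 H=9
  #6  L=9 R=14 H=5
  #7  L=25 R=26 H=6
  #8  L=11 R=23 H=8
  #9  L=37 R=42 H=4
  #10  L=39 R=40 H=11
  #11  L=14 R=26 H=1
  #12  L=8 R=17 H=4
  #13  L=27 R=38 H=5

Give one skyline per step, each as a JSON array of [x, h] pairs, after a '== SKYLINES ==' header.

== SKYLINES ==
[[39,12],[48,0]]
[[37,8],[39,12],[48,8],[49,0]]
[[37,15],[39,12],[48,8],[49,0]]
[[37,15],[43,12],[48,8],[49,0]]
[[35,9],[37,15],[43,12],[48,8],[49,0]]
[[9,5],[14,0],[35,9],[37,15],[43,12],[48,8],[49,0]]
[[9,5],[14,0],[25,6],[26,0],[35,9],[37,15],[43,12],[48,8],[49,0]]
[[9,5],[11,8],[23,0],[25,6],[26,0],[35,9],[37,15],[43,12],[48,8],[49,0]]
[[9,5],[11,8],[23,0],[25,6],[26,0],[35,9],[37,15],[43,12],[48,8],[49,0]]
[[9,5],[11,8],[23,0],[25,6],[26,0],[35,9],[37,15],[43,12],[48,8],[49,0]]
[[9,5],[11,8],[23,1],[25,6],[26,0],[35,9],[37,15],[43,12],[48,8],[49,0]]
[[8,4],[9,5],[11,8],[23,1],[25,6],[26,0],[35,9],[37,15],[43,12],[48,8],[49,0]]
[[8,4],[9,5],[11,8],[23,1],[25,6],[26,0],[27,5],[35,9],[37,15],[43,12],[48,8],[49,0]]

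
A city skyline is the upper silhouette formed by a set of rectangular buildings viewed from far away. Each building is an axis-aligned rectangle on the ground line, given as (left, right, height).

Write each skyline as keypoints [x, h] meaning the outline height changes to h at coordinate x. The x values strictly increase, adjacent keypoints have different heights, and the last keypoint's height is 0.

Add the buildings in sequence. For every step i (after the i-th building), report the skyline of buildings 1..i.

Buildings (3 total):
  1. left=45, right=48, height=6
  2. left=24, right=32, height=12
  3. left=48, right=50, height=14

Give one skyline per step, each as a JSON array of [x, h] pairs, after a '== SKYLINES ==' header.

== SKYLINES ==
[[45,6],[48,0]]
[[24,12],[32,0],[45,6],[48,0]]
[[24,12],[32,0],[45,6],[48,14],[50,0]]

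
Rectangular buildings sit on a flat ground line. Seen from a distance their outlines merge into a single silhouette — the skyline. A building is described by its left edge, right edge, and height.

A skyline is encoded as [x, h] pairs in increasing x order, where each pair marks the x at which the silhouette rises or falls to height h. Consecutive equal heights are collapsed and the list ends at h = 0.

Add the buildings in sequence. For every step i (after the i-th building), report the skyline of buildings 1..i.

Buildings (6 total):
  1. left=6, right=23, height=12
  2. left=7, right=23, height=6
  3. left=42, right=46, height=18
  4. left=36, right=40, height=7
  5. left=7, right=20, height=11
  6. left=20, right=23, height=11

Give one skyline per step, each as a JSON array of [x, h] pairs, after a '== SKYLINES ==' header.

== SKYLINES ==
[[6,12],[23,0]]
[[6,12],[23,0]]
[[6,12],[23,0],[42,18],[46,0]]
[[6,12],[23,0],[36,7],[40,0],[42,18],[46,0]]
[[6,12],[23,0],[36,7],[40,0],[42,18],[46,0]]
[[6,12],[23,0],[36,7],[40,0],[42,18],[46,0]]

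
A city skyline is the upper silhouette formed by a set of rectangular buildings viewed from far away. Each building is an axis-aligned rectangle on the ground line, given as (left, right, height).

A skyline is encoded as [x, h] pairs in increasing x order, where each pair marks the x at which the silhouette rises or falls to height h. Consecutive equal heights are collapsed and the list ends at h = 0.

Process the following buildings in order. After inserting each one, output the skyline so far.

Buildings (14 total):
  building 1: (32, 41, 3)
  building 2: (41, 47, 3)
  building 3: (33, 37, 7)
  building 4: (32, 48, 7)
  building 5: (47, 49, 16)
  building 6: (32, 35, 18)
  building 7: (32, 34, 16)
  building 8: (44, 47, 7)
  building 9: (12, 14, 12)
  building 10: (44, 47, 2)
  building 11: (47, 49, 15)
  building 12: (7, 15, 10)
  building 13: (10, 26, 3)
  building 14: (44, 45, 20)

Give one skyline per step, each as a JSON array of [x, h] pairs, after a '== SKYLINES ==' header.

== SKYLINES ==
[[32,3],[41,0]]
[[32,3],[47,0]]
[[32,3],[33,7],[37,3],[47,0]]
[[32,7],[48,0]]
[[32,7],[47,16],[49,0]]
[[32,18],[35,7],[47,16],[49,0]]
[[32,18],[35,7],[47,16],[49,0]]
[[32,18],[35,7],[47,16],[49,0]]
[[12,12],[14,0],[32,18],[35,7],[47,16],[49,0]]
[[12,12],[14,0],[32,18],[35,7],[47,16],[49,0]]
[[12,12],[14,0],[32,18],[35,7],[47,16],[49,0]]
[[7,10],[12,12],[14,10],[15,0],[32,18],[35,7],[47,16],[49,0]]
[[7,10],[12,12],[14,10],[15,3],[26,0],[32,18],[35,7],[47,16],[49,0]]
[[7,10],[12,12],[14,10],[15,3],[26,0],[32,18],[35,7],[44,20],[45,7],[47,16],[49,0]]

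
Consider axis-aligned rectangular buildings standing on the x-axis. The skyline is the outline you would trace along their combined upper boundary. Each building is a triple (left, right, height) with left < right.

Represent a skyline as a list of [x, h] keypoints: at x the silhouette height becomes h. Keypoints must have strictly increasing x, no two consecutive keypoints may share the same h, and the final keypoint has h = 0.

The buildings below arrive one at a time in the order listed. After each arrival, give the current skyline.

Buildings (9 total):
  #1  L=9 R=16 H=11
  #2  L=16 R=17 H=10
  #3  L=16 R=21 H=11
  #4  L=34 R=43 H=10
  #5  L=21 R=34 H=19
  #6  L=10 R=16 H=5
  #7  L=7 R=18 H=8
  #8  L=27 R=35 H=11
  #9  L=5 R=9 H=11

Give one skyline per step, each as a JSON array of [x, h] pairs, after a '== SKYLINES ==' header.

== SKYLINES ==
[[9,11],[16,0]]
[[9,11],[16,10],[17,0]]
[[9,11],[21,0]]
[[9,11],[21,0],[34,10],[43,0]]
[[9,11],[21,19],[34,10],[43,0]]
[[9,11],[21,19],[34,10],[43,0]]
[[7,8],[9,11],[21,19],[34,10],[43,0]]
[[7,8],[9,11],[21,19],[34,11],[35,10],[43,0]]
[[5,11],[21,19],[34,11],[35,10],[43,0]]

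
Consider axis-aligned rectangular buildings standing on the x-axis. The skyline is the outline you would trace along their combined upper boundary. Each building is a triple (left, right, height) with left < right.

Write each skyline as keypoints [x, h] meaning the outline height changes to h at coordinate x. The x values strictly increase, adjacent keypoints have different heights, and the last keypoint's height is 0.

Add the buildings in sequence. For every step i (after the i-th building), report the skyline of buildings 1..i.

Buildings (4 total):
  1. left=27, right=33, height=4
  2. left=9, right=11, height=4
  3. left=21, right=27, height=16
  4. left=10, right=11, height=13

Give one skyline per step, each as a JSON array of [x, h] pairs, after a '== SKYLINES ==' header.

== SKYLINES ==
[[27,4],[33,0]]
[[9,4],[11,0],[27,4],[33,0]]
[[9,4],[11,0],[21,16],[27,4],[33,0]]
[[9,4],[10,13],[11,0],[21,16],[27,4],[33,0]]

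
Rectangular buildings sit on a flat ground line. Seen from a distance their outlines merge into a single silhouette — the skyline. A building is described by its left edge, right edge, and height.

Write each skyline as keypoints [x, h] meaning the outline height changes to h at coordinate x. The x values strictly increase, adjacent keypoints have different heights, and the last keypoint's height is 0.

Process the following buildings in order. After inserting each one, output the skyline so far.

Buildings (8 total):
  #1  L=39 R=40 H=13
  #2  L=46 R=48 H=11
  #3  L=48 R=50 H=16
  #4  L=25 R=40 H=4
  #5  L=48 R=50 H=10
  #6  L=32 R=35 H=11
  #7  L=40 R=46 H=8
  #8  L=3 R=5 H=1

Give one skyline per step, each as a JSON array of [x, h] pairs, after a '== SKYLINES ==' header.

== SKYLINES ==
[[39,13],[40,0]]
[[39,13],[40,0],[46,11],[48,0]]
[[39,13],[40,0],[46,11],[48,16],[50,0]]
[[25,4],[39,13],[40,0],[46,11],[48,16],[50,0]]
[[25,4],[39,13],[40,0],[46,11],[48,16],[50,0]]
[[25,4],[32,11],[35,4],[39,13],[40,0],[46,11],[48,16],[50,0]]
[[25,4],[32,11],[35,4],[39,13],[40,8],[46,11],[48,16],[50,0]]
[[3,1],[5,0],[25,4],[32,11],[35,4],[39,13],[40,8],[46,11],[48,16],[50,0]]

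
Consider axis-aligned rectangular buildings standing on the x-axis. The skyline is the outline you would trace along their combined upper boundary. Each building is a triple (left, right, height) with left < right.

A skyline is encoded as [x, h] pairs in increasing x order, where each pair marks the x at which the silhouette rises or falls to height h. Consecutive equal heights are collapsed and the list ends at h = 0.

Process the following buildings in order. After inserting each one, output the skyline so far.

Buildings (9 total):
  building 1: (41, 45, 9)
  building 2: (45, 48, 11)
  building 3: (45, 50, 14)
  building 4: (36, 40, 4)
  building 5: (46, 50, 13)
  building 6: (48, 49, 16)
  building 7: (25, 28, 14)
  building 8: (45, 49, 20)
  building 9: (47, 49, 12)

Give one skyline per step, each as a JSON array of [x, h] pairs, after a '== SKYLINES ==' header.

== SKYLINES ==
[[41,9],[45,0]]
[[41,9],[45,11],[48,0]]
[[41,9],[45,14],[50,0]]
[[36,4],[40,0],[41,9],[45,14],[50,0]]
[[36,4],[40,0],[41,9],[45,14],[50,0]]
[[36,4],[40,0],[41,9],[45,14],[48,16],[49,14],[50,0]]
[[25,14],[28,0],[36,4],[40,0],[41,9],[45,14],[48,16],[49,14],[50,0]]
[[25,14],[28,0],[36,4],[40,0],[41,9],[45,20],[49,14],[50,0]]
[[25,14],[28,0],[36,4],[40,0],[41,9],[45,20],[49,14],[50,0]]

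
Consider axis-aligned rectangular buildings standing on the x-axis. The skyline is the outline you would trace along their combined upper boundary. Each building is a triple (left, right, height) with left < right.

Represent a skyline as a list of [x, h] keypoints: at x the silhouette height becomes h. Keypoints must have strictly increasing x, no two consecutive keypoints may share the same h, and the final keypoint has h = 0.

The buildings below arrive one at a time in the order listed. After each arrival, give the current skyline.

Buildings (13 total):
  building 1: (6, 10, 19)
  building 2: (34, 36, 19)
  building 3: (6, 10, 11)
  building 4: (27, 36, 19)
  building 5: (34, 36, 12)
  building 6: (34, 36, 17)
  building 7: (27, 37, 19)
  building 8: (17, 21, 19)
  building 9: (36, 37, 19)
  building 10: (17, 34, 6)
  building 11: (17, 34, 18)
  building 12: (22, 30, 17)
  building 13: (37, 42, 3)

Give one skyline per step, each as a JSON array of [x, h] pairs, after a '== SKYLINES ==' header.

== SKYLINES ==
[[6,19],[10,0]]
[[6,19],[10,0],[34,19],[36,0]]
[[6,19],[10,0],[34,19],[36,0]]
[[6,19],[10,0],[27,19],[36,0]]
[[6,19],[10,0],[27,19],[36,0]]
[[6,19],[10,0],[27,19],[36,0]]
[[6,19],[10,0],[27,19],[37,0]]
[[6,19],[10,0],[17,19],[21,0],[27,19],[37,0]]
[[6,19],[10,0],[17,19],[21,0],[27,19],[37,0]]
[[6,19],[10,0],[17,19],[21,6],[27,19],[37,0]]
[[6,19],[10,0],[17,19],[21,18],[27,19],[37,0]]
[[6,19],[10,0],[17,19],[21,18],[27,19],[37,0]]
[[6,19],[10,0],[17,19],[21,18],[27,19],[37,3],[42,0]]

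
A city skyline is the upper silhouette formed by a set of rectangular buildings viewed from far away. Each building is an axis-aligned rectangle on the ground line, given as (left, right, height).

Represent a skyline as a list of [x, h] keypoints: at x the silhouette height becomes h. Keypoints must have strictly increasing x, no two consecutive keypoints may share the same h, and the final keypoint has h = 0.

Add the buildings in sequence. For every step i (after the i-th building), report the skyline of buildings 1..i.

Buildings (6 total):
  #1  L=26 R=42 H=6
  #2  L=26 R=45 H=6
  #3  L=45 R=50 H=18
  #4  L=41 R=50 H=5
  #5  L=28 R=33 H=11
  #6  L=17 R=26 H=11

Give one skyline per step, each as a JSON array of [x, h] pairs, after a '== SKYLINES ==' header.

== SKYLINES ==
[[26,6],[42,0]]
[[26,6],[45,0]]
[[26,6],[45,18],[50,0]]
[[26,6],[45,18],[50,0]]
[[26,6],[28,11],[33,6],[45,18],[50,0]]
[[17,11],[26,6],[28,11],[33,6],[45,18],[50,0]]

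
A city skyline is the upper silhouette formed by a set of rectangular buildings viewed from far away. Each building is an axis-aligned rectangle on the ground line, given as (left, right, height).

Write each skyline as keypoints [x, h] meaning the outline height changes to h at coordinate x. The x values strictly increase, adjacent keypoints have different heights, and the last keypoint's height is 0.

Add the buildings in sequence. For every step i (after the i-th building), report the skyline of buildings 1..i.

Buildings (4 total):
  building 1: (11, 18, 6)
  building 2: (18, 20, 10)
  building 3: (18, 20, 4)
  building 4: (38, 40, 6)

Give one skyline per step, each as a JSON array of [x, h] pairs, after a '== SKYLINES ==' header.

== SKYLINES ==
[[11,6],[18,0]]
[[11,6],[18,10],[20,0]]
[[11,6],[18,10],[20,0]]
[[11,6],[18,10],[20,0],[38,6],[40,0]]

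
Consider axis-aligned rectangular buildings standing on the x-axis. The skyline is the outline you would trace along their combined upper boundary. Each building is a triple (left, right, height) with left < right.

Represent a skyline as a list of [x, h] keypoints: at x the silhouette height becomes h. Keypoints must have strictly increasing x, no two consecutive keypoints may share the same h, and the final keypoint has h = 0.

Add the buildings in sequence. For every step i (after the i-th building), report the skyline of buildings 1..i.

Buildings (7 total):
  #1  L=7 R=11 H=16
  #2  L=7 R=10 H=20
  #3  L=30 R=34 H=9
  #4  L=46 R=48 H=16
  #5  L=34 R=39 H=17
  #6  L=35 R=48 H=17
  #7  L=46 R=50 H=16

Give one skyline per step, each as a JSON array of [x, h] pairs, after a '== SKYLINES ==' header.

== SKYLINES ==
[[7,16],[11,0]]
[[7,20],[10,16],[11,0]]
[[7,20],[10,16],[11,0],[30,9],[34,0]]
[[7,20],[10,16],[11,0],[30,9],[34,0],[46,16],[48,0]]
[[7,20],[10,16],[11,0],[30,9],[34,17],[39,0],[46,16],[48,0]]
[[7,20],[10,16],[11,0],[30,9],[34,17],[48,0]]
[[7,20],[10,16],[11,0],[30,9],[34,17],[48,16],[50,0]]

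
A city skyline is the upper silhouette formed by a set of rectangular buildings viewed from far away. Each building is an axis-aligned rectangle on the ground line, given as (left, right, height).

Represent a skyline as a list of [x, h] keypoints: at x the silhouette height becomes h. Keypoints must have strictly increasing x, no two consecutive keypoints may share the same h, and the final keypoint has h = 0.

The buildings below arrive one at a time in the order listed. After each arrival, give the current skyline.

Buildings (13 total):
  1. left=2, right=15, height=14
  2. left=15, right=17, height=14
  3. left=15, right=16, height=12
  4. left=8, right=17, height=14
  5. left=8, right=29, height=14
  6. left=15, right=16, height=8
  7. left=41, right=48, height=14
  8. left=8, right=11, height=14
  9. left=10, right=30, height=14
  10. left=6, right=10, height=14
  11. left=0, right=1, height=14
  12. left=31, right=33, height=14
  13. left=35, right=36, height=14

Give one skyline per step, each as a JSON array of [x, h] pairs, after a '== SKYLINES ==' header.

== SKYLINES ==
[[2,14],[15,0]]
[[2,14],[17,0]]
[[2,14],[17,0]]
[[2,14],[17,0]]
[[2,14],[29,0]]
[[2,14],[29,0]]
[[2,14],[29,0],[41,14],[48,0]]
[[2,14],[29,0],[41,14],[48,0]]
[[2,14],[30,0],[41,14],[48,0]]
[[2,14],[30,0],[41,14],[48,0]]
[[0,14],[1,0],[2,14],[30,0],[41,14],[48,0]]
[[0,14],[1,0],[2,14],[30,0],[31,14],[33,0],[41,14],[48,0]]
[[0,14],[1,0],[2,14],[30,0],[31,14],[33,0],[35,14],[36,0],[41,14],[48,0]]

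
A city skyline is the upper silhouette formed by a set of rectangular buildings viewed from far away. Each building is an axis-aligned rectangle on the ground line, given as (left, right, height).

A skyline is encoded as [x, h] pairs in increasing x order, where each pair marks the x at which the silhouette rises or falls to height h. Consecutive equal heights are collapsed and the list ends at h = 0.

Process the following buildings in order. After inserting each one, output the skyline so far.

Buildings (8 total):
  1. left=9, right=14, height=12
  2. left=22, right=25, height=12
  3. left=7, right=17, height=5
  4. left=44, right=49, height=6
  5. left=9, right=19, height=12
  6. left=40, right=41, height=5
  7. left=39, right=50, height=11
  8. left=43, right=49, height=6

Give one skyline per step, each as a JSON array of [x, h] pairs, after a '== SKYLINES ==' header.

== SKYLINES ==
[[9,12],[14,0]]
[[9,12],[14,0],[22,12],[25,0]]
[[7,5],[9,12],[14,5],[17,0],[22,12],[25,0]]
[[7,5],[9,12],[14,5],[17,0],[22,12],[25,0],[44,6],[49,0]]
[[7,5],[9,12],[19,0],[22,12],[25,0],[44,6],[49,0]]
[[7,5],[9,12],[19,0],[22,12],[25,0],[40,5],[41,0],[44,6],[49,0]]
[[7,5],[9,12],[19,0],[22,12],[25,0],[39,11],[50,0]]
[[7,5],[9,12],[19,0],[22,12],[25,0],[39,11],[50,0]]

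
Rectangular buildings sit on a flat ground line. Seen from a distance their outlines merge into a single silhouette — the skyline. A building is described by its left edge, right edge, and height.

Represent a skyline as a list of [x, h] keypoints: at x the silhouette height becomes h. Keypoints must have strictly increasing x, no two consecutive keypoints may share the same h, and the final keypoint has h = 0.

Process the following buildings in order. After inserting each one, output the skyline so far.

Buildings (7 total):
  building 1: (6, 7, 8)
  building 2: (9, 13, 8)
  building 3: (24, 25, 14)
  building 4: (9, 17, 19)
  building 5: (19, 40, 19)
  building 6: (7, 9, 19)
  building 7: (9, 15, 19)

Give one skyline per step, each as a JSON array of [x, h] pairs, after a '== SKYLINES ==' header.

== SKYLINES ==
[[6,8],[7,0]]
[[6,8],[7,0],[9,8],[13,0]]
[[6,8],[7,0],[9,8],[13,0],[24,14],[25,0]]
[[6,8],[7,0],[9,19],[17,0],[24,14],[25,0]]
[[6,8],[7,0],[9,19],[17,0],[19,19],[40,0]]
[[6,8],[7,19],[17,0],[19,19],[40,0]]
[[6,8],[7,19],[17,0],[19,19],[40,0]]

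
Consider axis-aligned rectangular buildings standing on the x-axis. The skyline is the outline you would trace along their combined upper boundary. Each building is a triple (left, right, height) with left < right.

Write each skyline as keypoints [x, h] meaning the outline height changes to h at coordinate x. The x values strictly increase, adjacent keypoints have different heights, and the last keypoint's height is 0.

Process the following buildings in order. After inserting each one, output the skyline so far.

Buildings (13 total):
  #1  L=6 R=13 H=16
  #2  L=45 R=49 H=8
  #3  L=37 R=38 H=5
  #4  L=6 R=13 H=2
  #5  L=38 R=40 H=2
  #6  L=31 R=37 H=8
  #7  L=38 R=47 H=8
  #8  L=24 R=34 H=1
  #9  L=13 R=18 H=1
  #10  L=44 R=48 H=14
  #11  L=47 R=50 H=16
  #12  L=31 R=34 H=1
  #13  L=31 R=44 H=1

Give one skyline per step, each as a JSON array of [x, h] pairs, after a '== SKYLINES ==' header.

== SKYLINES ==
[[6,16],[13,0]]
[[6,16],[13,0],[45,8],[49,0]]
[[6,16],[13,0],[37,5],[38,0],[45,8],[49,0]]
[[6,16],[13,0],[37,5],[38,0],[45,8],[49,0]]
[[6,16],[13,0],[37,5],[38,2],[40,0],[45,8],[49,0]]
[[6,16],[13,0],[31,8],[37,5],[38,2],[40,0],[45,8],[49,0]]
[[6,16],[13,0],[31,8],[37,5],[38,8],[49,0]]
[[6,16],[13,0],[24,1],[31,8],[37,5],[38,8],[49,0]]
[[6,16],[13,1],[18,0],[24,1],[31,8],[37,5],[38,8],[49,0]]
[[6,16],[13,1],[18,0],[24,1],[31,8],[37,5],[38,8],[44,14],[48,8],[49,0]]
[[6,16],[13,1],[18,0],[24,1],[31,8],[37,5],[38,8],[44,14],[47,16],[50,0]]
[[6,16],[13,1],[18,0],[24,1],[31,8],[37,5],[38,8],[44,14],[47,16],[50,0]]
[[6,16],[13,1],[18,0],[24,1],[31,8],[37,5],[38,8],[44,14],[47,16],[50,0]]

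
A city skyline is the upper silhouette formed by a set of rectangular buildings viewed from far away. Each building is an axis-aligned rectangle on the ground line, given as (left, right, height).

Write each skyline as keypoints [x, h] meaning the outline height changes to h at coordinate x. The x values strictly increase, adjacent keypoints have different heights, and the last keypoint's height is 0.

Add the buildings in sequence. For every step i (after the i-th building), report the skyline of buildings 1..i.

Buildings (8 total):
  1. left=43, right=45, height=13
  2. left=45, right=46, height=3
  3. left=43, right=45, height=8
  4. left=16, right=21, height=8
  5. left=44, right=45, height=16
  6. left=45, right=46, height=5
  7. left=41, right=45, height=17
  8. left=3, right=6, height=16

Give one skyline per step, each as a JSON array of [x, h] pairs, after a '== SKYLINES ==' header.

== SKYLINES ==
[[43,13],[45,0]]
[[43,13],[45,3],[46,0]]
[[43,13],[45,3],[46,0]]
[[16,8],[21,0],[43,13],[45,3],[46,0]]
[[16,8],[21,0],[43,13],[44,16],[45,3],[46,0]]
[[16,8],[21,0],[43,13],[44,16],[45,5],[46,0]]
[[16,8],[21,0],[41,17],[45,5],[46,0]]
[[3,16],[6,0],[16,8],[21,0],[41,17],[45,5],[46,0]]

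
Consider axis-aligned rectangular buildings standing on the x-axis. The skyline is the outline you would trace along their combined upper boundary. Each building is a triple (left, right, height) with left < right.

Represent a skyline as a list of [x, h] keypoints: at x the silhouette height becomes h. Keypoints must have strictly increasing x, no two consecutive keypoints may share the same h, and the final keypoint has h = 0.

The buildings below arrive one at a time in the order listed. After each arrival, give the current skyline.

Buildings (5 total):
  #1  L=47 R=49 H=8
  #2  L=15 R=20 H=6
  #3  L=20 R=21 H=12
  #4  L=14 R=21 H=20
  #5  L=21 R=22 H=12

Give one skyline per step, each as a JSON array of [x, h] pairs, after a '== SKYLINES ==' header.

== SKYLINES ==
[[47,8],[49,0]]
[[15,6],[20,0],[47,8],[49,0]]
[[15,6],[20,12],[21,0],[47,8],[49,0]]
[[14,20],[21,0],[47,8],[49,0]]
[[14,20],[21,12],[22,0],[47,8],[49,0]]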